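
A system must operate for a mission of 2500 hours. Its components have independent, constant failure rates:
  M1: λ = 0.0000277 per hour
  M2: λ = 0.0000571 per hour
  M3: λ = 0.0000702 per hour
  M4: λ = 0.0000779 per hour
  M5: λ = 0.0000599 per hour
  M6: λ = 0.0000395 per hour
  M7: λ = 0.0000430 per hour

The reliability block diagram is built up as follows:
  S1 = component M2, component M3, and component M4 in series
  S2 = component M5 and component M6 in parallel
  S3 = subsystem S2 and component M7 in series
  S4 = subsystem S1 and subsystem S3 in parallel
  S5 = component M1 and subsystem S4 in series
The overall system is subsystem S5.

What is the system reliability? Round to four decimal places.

R(M1) = exp(−0.0000277 × 2500) = 0.933093
R(M2) = exp(−0.0000571 × 2500) = 0.866971
R(M3) = exp(−0.0000702 × 2500) = 0.839037
R(M4) = exp(−0.0000779 × 2500) = 0.823040
R(M5) = exp(−0.0000599 × 2500) = 0.860923
R(M6) = exp(−0.0000395 × 2500) = 0.905969
R(M7) = exp(−0.0000430 × 2500) = 0.898077
Series (M2, M3, and M4): 0.866971 × 0.839037 × 0.823040 = 0.598696
Parallel (M5 and M6): 1 − (1 − 0.860923)(1 − 0.905969) = 0.986922
Series ([0.986922] and M7): 0.986922 × 0.898077 = 0.886332
Parallel ([0.598696] and [0.886332]): 1 − (1 − 0.598696)(1 − 0.886332) = 0.954385
Series (M1 and [0.954385]): 0.933093 × 0.954385 = 0.8905

0.8905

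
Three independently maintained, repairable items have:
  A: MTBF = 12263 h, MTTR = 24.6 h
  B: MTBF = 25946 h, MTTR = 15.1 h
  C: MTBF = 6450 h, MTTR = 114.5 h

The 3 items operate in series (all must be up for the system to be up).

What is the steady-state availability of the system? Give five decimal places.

A(A) = MTBF/(MTBF+MTTR) = 12263/(12263+24.6) = 0.997998
A(B) = MTBF/(MTBF+MTTR) = 25946/(25946+15.1) = 0.999418
A(C) = MTBF/(MTBF+MTTR) = 6450/(6450+114.5) = 0.982558
Series availability: 0.997998 × 0.999418 × 0.982558 = 0.98002

0.98002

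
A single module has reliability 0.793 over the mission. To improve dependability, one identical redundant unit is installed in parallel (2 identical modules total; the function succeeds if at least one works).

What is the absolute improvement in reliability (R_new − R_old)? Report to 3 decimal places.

R_before = 0.793
R_after = 1 − (1 − 0.793)^2 = 0.957
ΔR = 0.957 − 0.793 = 0.164

0.164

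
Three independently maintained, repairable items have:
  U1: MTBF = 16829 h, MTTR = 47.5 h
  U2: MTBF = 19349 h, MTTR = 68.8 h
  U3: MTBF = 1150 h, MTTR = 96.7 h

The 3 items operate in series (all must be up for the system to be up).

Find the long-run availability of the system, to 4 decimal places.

A(U1) = MTBF/(MTBF+MTTR) = 16829/(16829+47.5) = 0.997185
A(U2) = MTBF/(MTBF+MTTR) = 19349/(19349+68.8) = 0.996457
A(U3) = MTBF/(MTBF+MTTR) = 1150/(1150+96.7) = 0.922435
Series availability: 0.997185 × 0.996457 × 0.922435 = 0.9166

0.9166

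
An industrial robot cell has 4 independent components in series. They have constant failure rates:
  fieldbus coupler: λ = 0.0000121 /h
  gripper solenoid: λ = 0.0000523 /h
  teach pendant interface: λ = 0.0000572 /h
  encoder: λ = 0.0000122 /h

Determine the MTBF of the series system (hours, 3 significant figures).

7470

Series of exponential components: λ_sys = Σ λ_i
λ_sys = 0.0000121 + 0.0000523 + 0.0000572 + 0.0000122 = 1.3380e-04 /h
MTBF = 1 / λ_sys = 7470 h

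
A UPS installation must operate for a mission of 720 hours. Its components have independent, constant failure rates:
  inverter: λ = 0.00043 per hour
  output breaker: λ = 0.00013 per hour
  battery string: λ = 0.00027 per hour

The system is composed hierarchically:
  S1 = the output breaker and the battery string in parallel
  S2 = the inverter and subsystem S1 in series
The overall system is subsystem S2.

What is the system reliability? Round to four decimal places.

R(inverter) = exp(−0.00043 × 720) = 0.733740
R(output breaker) = exp(−0.00013 × 720) = 0.910647
R(battery string) = exp(−0.00027 × 720) = 0.823329
Parallel (output breaker and battery string): 1 − (1 − 0.910647)(1 − 0.823329) = 0.984214
Series (inverter and [0.984214]): 0.733740 × 0.984214 = 0.7222

0.7222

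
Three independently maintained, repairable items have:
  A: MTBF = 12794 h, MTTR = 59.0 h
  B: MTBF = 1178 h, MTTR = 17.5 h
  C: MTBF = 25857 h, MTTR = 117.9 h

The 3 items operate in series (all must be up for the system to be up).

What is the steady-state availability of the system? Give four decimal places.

0.9764

A(A) = MTBF/(MTBF+MTTR) = 12794/(12794+59.0) = 0.995410
A(B) = MTBF/(MTBF+MTTR) = 1178/(1178+17.5) = 0.985362
A(C) = MTBF/(MTBF+MTTR) = 25857/(25857+117.9) = 0.995461
Series availability: 0.995410 × 0.985362 × 0.995461 = 0.9764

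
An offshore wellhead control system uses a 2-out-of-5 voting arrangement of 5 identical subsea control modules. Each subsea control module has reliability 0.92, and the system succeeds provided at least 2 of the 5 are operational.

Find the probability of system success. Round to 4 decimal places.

R = Σ_{i=2}^{5} C(5,i) p^i (1−p)^{5−i} with p = 0.92
C(5,2)·0.92^2·0.08^3 = 0.004334
C(5,3)·0.92^3·0.08^2 = 0.049836
C(5,4)·0.92^4·0.08^1 = 0.286557
C(5,5)·0.92^5·0.08^0 = 0.659082
Sum = 0.9998

0.9998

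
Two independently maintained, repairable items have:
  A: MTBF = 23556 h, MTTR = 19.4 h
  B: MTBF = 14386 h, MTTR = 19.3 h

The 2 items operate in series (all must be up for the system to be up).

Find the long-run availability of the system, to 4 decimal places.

0.9978

A(A) = MTBF/(MTBF+MTTR) = 23556/(23556+19.4) = 0.999177
A(B) = MTBF/(MTBF+MTTR) = 14386/(14386+19.3) = 0.998660
Series availability: 0.999177 × 0.998660 = 0.9978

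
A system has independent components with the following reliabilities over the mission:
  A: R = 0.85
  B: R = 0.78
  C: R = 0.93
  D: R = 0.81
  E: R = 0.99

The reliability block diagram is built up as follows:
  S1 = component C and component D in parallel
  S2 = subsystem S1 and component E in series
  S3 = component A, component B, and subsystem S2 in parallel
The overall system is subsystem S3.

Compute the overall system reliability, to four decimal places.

0.9992

Parallel (C and D): 1 − (1 − 0.930000)(1 − 0.810000) = 0.986700
Series ([0.986700] and E): 0.986700 × 0.990000 = 0.976833
Parallel (A, B, and [0.976833]): 1 − (1 − 0.850000)(1 − 0.780000)(1 − 0.976833) = 0.9992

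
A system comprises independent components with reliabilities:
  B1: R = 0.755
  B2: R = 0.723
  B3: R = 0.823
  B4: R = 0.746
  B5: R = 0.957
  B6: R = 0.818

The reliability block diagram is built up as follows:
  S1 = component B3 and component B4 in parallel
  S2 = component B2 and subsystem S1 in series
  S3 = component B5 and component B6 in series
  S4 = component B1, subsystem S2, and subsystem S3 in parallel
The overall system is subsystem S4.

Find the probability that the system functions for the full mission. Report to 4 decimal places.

Parallel (B3 and B4): 1 − (1 − 0.823000)(1 − 0.746000) = 0.955042
Series (B2 and [0.955042]): 0.723000 × 0.955042 = 0.690495
Series (B5 and B6): 0.957000 × 0.818000 = 0.782826
Parallel (B1, [0.690495], and [0.782826]): 1 − (1 − 0.755000)(1 − 0.690495)(1 − 0.782826) = 0.9835

0.9835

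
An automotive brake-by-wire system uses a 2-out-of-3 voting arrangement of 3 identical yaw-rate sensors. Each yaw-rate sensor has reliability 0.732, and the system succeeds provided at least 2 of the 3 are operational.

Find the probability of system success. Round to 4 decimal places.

0.8230

R = Σ_{i=2}^{3} C(3,i) p^i (1−p)^{3−i} with p = 0.732
C(3,2)·0.732^2·0.268^1 = 0.430802
C(3,3)·0.732^3·0.268^0 = 0.392223
Sum = 0.8230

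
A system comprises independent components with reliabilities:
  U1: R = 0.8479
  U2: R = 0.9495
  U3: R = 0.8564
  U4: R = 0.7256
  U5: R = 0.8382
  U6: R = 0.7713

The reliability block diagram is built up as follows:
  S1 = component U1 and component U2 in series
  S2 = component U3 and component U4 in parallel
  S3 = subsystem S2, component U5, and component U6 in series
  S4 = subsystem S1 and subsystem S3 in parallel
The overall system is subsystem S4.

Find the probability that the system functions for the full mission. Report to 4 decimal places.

Series (U1 and U2): 0.847900 × 0.949500 = 0.805081
Parallel (U3 and U4): 1 − (1 − 0.856400)(1 − 0.725600) = 0.960596
Series ([0.960596], U5, and U6): 0.960596 × 0.838200 × 0.771300 = 0.621029
Parallel ([0.805081] and [0.621029]): 1 − (1 − 0.805081)(1 − 0.621029) = 0.9261

0.9261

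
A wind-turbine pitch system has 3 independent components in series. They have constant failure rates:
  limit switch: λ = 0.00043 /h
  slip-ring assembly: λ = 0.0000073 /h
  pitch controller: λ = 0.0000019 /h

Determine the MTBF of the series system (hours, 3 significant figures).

Series of exponential components: λ_sys = Σ λ_i
λ_sys = 0.00043 + 0.0000073 + 0.0000019 = 4.3920e-04 /h
MTBF = 1 / λ_sys = 2280 h

2280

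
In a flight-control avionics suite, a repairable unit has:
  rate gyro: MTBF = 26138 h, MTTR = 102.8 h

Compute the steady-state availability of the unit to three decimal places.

A(rate gyro) = MTBF/(MTBF+MTTR) = 26138/(26138+102.8) = 0.996

0.996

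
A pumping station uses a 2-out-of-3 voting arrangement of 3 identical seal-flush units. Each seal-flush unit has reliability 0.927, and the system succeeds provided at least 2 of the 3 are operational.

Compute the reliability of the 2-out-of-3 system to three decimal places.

R = Σ_{i=2}^{3} C(3,i) p^i (1−p)^{3−i} with p = 0.927
C(3,2)·0.927^2·0.073^1 = 0.18819
C(3,3)·0.927^3·0.073^0 = 0.79660
Sum = 0.985

0.985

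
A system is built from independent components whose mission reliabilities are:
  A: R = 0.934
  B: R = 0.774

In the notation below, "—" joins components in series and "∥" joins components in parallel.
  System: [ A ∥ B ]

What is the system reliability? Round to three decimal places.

0.985

Parallel (A and B): 1 − (1 − 0.93400)(1 − 0.77400) = 0.985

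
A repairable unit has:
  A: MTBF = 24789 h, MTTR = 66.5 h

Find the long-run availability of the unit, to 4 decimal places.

0.9973

A(A) = MTBF/(MTBF+MTTR) = 24789/(24789+66.5) = 0.9973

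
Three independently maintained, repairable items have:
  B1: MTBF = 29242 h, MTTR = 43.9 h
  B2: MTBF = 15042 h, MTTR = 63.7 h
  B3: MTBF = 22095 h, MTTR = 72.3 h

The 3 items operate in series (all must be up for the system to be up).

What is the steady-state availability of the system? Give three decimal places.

0.991

A(B1) = MTBF/(MTBF+MTTR) = 29242/(29242+43.9) = 0.998501
A(B2) = MTBF/(MTBF+MTTR) = 15042/(15042+63.7) = 0.995783
A(B3) = MTBF/(MTBF+MTTR) = 22095/(22095+72.3) = 0.996738
Series availability: 0.998501 × 0.995783 × 0.996738 = 0.991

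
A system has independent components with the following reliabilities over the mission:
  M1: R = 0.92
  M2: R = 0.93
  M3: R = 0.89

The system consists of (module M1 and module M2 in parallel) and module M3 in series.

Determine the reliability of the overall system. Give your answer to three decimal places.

Parallel (M1 and M2): 1 − (1 − 0.92000)(1 − 0.93000) = 0.99440
Series ([0.99440] and M3): 0.99440 × 0.89000 = 0.885

0.885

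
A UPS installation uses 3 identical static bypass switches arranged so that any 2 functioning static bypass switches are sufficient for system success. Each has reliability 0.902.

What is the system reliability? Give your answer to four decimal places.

0.9731

R = Σ_{i=2}^{3} C(3,i) p^i (1−p)^{3−i} with p = 0.902
C(3,2)·0.902^2·0.098^1 = 0.239200
C(3,3)·0.902^3·0.098^0 = 0.733871
Sum = 0.9731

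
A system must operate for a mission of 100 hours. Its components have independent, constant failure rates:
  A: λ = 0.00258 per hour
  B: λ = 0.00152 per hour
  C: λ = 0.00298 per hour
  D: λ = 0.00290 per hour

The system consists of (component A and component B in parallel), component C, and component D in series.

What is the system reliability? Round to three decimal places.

0.538

R(A) = exp(−0.00258 × 100) = 0.77260
R(B) = exp(−0.00152 × 100) = 0.85899
R(C) = exp(−0.00298 × 100) = 0.74230
R(D) = exp(−0.00290 × 100) = 0.74826
Parallel (A and B): 1 − (1 − 0.77260)(1 − 0.85899) = 0.96793
Series ([0.96793], C, and D): 0.96793 × 0.74230 × 0.74826 = 0.538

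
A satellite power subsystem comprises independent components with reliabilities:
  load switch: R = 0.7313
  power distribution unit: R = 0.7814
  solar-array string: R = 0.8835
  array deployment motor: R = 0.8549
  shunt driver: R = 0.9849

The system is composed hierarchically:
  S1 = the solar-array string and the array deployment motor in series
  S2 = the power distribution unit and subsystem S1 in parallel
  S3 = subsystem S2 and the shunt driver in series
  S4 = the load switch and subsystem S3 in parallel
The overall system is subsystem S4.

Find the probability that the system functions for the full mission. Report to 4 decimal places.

0.9818

Series (solar-array string and array deployment motor): 0.883500 × 0.854900 = 0.755304
Parallel (power distribution unit and [0.755304]): 1 − (1 − 0.781400)(1 − 0.755304) = 0.946509
Series ([0.946509] and shunt driver): 0.946509 × 0.984900 = 0.932217
Parallel (load switch and [0.932217]): 1 − (1 − 0.731300)(1 − 0.932217) = 0.9818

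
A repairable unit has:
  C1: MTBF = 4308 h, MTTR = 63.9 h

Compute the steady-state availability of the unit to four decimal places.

0.9854

A(C1) = MTBF/(MTBF+MTTR) = 4308/(4308+63.9) = 0.9854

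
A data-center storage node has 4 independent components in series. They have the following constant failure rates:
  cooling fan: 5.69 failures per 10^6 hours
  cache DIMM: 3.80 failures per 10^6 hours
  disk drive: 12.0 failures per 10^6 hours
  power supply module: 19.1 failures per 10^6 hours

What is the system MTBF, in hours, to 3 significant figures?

Series of exponential components: λ_sys = Σ λ_i
λ_sys = 0.00000569 + 0.00000380 + 0.0000120 + 0.0000191 = 4.0590e-05 /h
MTBF = 1 / λ_sys = 24600 h

24600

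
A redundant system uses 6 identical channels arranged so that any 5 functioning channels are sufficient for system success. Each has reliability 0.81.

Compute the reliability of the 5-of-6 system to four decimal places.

0.6799

R = Σ_{i=5}^{6} C(6,i) p^i (1−p)^{6−i} with p = 0.81
C(6,5)·0.81^5·0.19^1 = 0.397493
C(6,6)·0.81^6·0.19^0 = 0.282430
Sum = 0.6799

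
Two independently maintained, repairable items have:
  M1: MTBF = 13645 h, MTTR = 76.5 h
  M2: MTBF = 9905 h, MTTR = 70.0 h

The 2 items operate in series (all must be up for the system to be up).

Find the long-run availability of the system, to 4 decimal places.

A(M1) = MTBF/(MTBF+MTTR) = 13645/(13645+76.5) = 0.994425
A(M2) = MTBF/(MTBF+MTTR) = 9905/(9905+70.0) = 0.992982
Series availability: 0.994425 × 0.992982 = 0.9874

0.9874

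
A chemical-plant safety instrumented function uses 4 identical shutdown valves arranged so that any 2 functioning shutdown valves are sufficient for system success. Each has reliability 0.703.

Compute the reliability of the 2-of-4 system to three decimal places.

0.919

R = Σ_{i=2}^{4} C(4,i) p^i (1−p)^{4−i} with p = 0.703
C(4,2)·0.703^2·0.297^2 = 0.26156
C(4,3)·0.703^3·0.297^1 = 0.41275
C(4,4)·0.703^4·0.297^0 = 0.24424
Sum = 0.919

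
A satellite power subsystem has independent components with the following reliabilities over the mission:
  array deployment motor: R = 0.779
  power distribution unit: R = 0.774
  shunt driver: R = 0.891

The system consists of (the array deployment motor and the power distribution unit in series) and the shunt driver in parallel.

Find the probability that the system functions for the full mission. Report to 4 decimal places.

0.9567

Series (array deployment motor and power distribution unit): 0.779000 × 0.774000 = 0.602946
Parallel ([0.602946] and shunt driver): 1 − (1 − 0.602946)(1 − 0.891000) = 0.9567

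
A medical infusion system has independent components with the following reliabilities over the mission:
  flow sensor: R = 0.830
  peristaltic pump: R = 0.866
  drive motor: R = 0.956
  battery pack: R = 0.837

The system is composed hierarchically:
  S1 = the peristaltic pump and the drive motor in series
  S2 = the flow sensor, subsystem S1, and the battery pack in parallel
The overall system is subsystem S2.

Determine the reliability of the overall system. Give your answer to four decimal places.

Series (peristaltic pump and drive motor): 0.866000 × 0.956000 = 0.827896
Parallel (flow sensor, [0.827896], and battery pack): 1 − (1 − 0.830000)(1 − 0.827896)(1 − 0.837000) = 0.9952

0.9952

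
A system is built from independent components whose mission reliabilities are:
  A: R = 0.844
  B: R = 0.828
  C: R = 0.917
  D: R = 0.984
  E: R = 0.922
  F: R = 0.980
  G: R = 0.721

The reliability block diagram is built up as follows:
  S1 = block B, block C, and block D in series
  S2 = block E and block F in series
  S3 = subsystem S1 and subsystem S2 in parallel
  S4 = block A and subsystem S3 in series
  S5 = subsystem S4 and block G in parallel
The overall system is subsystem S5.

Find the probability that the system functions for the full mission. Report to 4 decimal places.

0.9507

Series (B, C, and D): 0.828000 × 0.917000 × 0.984000 = 0.747128
Series (E and F): 0.922000 × 0.980000 = 0.903560
Parallel ([0.747128] and [0.903560]): 1 − (1 − 0.747128)(1 − 0.903560) = 0.975613
Series (A and [0.975613]): 0.844000 × 0.975613 = 0.823417
Parallel ([0.823417] and G): 1 − (1 − 0.823417)(1 − 0.721000) = 0.9507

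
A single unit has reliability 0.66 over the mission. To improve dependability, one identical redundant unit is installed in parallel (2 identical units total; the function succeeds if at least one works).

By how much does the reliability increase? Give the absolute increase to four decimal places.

R_before = 0.66
R_after = 1 − (1 − 0.66)^2 = 0.8844
ΔR = 0.8844 − 0.66 = 0.2244

0.2244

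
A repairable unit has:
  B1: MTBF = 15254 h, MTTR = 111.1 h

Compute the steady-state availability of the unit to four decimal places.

A(B1) = MTBF/(MTBF+MTTR) = 15254/(15254+111.1) = 0.9928

0.9928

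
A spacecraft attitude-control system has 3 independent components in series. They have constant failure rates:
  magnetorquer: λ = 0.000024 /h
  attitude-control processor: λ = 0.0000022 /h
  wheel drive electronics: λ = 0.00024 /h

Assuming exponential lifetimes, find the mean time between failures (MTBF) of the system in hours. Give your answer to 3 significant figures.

3760

Series of exponential components: λ_sys = Σ λ_i
λ_sys = 0.000024 + 0.0000022 + 0.00024 = 2.6620e-04 /h
MTBF = 1 / λ_sys = 3760 h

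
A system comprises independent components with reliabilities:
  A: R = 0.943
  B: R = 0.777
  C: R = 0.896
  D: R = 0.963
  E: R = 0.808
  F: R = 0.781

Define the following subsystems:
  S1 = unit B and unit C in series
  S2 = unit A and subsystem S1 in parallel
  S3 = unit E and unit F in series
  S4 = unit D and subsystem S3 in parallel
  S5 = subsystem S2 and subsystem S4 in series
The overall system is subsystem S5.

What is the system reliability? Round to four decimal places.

0.9693

Series (B and C): 0.777000 × 0.896000 = 0.696192
Parallel (A and [0.696192]): 1 − (1 − 0.943000)(1 − 0.696192) = 0.982683
Series (E and F): 0.808000 × 0.781000 = 0.631048
Parallel (D and [0.631048]): 1 − (1 − 0.963000)(1 − 0.631048) = 0.986349
Series ([0.982683] and [0.986349]): 0.982683 × 0.986349 = 0.9693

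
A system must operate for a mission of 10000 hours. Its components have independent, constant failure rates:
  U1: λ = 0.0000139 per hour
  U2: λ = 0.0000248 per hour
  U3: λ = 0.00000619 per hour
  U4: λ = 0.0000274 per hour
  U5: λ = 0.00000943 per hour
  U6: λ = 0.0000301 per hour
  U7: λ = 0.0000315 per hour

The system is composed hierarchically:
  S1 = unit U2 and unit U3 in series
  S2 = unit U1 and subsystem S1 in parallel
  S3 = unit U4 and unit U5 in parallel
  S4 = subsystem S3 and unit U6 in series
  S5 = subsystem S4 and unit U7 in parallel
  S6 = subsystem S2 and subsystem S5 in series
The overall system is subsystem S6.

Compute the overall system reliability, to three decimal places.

R(U1) = exp(−0.0000139 × 10000) = 0.87023
R(U2) = exp(−0.0000248 × 10000) = 0.78036
R(U3) = exp(−0.00000619 × 10000) = 0.93998
R(U4) = exp(−0.0000274 × 10000) = 0.76033
R(U5) = exp(−0.00000943 × 10000) = 0.91001
R(U6) = exp(−0.0000301 × 10000) = 0.74008
R(U7) = exp(−0.0000315 × 10000) = 0.72979
Series (U2 and U3): 0.78036 × 0.93998 = 0.73352
Parallel (U1 and [0.73352]): 1 − (1 − 0.87023)(1 − 0.73352) = 0.96542
Parallel (U4 and U5): 1 − (1 − 0.76033)(1 − 0.91001) = 0.97843
Series ([0.97843] and U6): 0.97843 × 0.74008 = 0.72412
Parallel ([0.72412] and U7): 1 − (1 − 0.72412)(1 − 0.72979) = 0.92545
Series ([0.96542] and [0.92545]): 0.96542 × 0.92545 = 0.893

0.893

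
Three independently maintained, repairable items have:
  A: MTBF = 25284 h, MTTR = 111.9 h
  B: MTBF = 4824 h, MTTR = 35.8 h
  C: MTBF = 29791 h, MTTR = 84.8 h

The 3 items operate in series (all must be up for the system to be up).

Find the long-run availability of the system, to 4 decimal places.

0.9855

A(A) = MTBF/(MTBF+MTTR) = 25284/(25284+111.9) = 0.995594
A(B) = MTBF/(MTBF+MTTR) = 4824/(4824+35.8) = 0.992633
A(C) = MTBF/(MTBF+MTTR) = 29791/(29791+84.8) = 0.997162
Series availability: 0.995594 × 0.992633 × 0.997162 = 0.9855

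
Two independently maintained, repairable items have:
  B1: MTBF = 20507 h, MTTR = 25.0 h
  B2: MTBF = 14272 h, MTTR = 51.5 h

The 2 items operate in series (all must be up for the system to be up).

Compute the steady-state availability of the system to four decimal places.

0.9952

A(B1) = MTBF/(MTBF+MTTR) = 20507/(20507+25.0) = 0.998782
A(B2) = MTBF/(MTBF+MTTR) = 14272/(14272+51.5) = 0.996405
Series availability: 0.998782 × 0.996405 = 0.9952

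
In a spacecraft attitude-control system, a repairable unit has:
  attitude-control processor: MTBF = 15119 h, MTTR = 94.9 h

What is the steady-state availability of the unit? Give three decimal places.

A(attitude-control processor) = MTBF/(MTBF+MTTR) = 15119/(15119+94.9) = 0.994

0.994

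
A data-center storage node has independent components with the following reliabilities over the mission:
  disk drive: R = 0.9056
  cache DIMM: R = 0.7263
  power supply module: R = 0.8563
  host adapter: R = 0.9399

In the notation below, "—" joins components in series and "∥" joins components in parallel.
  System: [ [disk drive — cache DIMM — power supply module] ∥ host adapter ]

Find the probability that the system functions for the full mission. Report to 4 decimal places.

Series (disk drive, cache DIMM, and power supply module): 0.905600 × 0.726300 × 0.856300 = 0.563220
Parallel ([0.563220] and host adapter): 1 − (1 − 0.563220)(1 − 0.939900) = 0.9737

0.9737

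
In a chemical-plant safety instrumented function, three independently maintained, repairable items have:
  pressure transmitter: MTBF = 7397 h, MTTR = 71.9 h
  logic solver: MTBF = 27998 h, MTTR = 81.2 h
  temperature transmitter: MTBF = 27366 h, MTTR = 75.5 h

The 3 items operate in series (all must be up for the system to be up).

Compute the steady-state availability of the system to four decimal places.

A(pressure transmitter) = MTBF/(MTBF+MTTR) = 7397/(7397+71.9) = 0.990373
A(logic solver) = MTBF/(MTBF+MTTR) = 27998/(27998+81.2) = 0.997108
A(temperature transmitter) = MTBF/(MTBF+MTTR) = 27366/(27366+75.5) = 0.997249
Series availability: 0.990373 × 0.997108 × 0.997249 = 0.9848

0.9848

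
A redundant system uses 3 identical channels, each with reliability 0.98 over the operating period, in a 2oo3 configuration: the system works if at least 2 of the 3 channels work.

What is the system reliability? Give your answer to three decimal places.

0.999

R = Σ_{i=2}^{3} C(3,i) p^i (1−p)^{3−i} with p = 0.98
C(3,2)·0.98^2·0.02^1 = 0.05762
C(3,3)·0.98^3·0.02^0 = 0.94119
Sum = 0.999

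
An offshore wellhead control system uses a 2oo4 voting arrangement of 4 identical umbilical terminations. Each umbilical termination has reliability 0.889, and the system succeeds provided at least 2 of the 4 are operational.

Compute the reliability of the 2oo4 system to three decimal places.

0.995

R = Σ_{i=2}^{4} C(4,i) p^i (1−p)^{4−i} with p = 0.889
C(4,2)·0.889^2·0.111^2 = 0.05843
C(4,3)·0.889^3·0.111^1 = 0.31195
C(4,4)·0.889^4·0.111^0 = 0.62461
Sum = 0.995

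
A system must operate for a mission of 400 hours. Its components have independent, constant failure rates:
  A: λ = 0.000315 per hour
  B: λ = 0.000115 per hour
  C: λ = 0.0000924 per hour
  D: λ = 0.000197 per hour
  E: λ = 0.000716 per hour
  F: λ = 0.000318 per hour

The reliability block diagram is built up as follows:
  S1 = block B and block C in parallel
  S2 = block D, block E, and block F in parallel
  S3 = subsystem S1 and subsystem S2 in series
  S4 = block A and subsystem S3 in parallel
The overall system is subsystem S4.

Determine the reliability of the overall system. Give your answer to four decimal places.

0.9995

R(A) = exp(−0.000315 × 400) = 0.881615
R(B) = exp(−0.000115 × 400) = 0.955042
R(C) = exp(−0.0000924 × 400) = 0.963715
R(D) = exp(−0.000197 × 400) = 0.924225
R(E) = exp(−0.000716 × 400) = 0.750962
R(F) = exp(−0.000318 × 400) = 0.880558
Parallel (B and C): 1 − (1 − 0.955042)(1 − 0.963715) = 0.998369
Parallel (D, E, and F): 1 − (1 − 0.924225)(1 − 0.750962)(1 − 0.880558) = 0.997746
Series ([0.998369] and [0.997746]): 0.998369 × 0.997746 = 0.996119
Parallel (A and [0.996119]): 1 − (1 − 0.881615)(1 − 0.996119) = 0.9995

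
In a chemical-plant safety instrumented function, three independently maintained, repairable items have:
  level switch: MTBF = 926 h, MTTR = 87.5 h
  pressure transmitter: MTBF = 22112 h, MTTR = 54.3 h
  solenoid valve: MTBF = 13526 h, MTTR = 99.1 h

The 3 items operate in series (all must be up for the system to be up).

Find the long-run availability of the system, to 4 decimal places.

A(level switch) = MTBF/(MTBF+MTTR) = 926/(926+87.5) = 0.913666
A(pressure transmitter) = MTBF/(MTBF+MTTR) = 22112/(22112+54.3) = 0.997550
A(solenoid valve) = MTBF/(MTBF+MTTR) = 13526/(13526+99.1) = 0.992727
Series availability: 0.913666 × 0.997550 × 0.992727 = 0.9048

0.9048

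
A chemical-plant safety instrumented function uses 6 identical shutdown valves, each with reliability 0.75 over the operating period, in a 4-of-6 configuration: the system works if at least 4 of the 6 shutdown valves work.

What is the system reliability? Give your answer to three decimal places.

R = Σ_{i=4}^{6} C(6,i) p^i (1−p)^{6−i} with p = 0.75
C(6,4)·0.75^4·0.25^2 = 0.29663
C(6,5)·0.75^5·0.25^1 = 0.35596
C(6,6)·0.75^6·0.25^0 = 0.17798
Sum = 0.831

0.831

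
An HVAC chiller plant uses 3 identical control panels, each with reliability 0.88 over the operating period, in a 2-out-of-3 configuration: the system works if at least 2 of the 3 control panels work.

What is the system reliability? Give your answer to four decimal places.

R = Σ_{i=2}^{3} C(3,i) p^i (1−p)^{3−i} with p = 0.88
C(3,2)·0.88^2·0.12^1 = 0.278784
C(3,3)·0.88^3·0.12^0 = 0.681472
Sum = 0.9603

0.9603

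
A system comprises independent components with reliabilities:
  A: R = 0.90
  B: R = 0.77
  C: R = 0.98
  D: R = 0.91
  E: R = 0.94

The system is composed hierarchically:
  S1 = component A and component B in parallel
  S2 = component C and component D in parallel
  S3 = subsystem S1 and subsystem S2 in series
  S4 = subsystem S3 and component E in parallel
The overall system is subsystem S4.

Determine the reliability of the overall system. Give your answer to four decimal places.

0.9985

Parallel (A and B): 1 − (1 − 0.900000)(1 − 0.770000) = 0.977000
Parallel (C and D): 1 − (1 − 0.980000)(1 − 0.910000) = 0.998200
Series ([0.977000] and [0.998200]): 0.977000 × 0.998200 = 0.975241
Parallel ([0.975241] and E): 1 − (1 − 0.975241)(1 − 0.940000) = 0.9985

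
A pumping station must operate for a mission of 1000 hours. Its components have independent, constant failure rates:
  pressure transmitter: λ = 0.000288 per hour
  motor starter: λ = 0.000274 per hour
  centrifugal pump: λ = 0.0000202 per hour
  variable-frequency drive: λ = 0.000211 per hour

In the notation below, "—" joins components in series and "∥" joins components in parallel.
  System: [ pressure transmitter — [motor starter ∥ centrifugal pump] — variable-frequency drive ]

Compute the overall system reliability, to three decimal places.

0.604

R(pressure transmitter) = exp(−0.000288 × 1000) = 0.74976
R(motor starter) = exp(−0.000274 × 1000) = 0.76033
R(centrifugal pump) = exp(−0.0000202 × 1000) = 0.98000
R(variable-frequency drive) = exp(−0.000211 × 1000) = 0.80977
Parallel (motor starter and centrifugal pump): 1 − (1 − 0.76033)(1 − 0.98000) = 0.99521
Series (pressure transmitter, [0.99521], and variable-frequency drive): 0.74976 × 0.99521 × 0.80977 = 0.604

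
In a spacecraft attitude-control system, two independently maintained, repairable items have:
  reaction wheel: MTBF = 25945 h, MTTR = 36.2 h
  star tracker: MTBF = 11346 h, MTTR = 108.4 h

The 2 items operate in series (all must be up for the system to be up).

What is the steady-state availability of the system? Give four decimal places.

0.9892

A(reaction wheel) = MTBF/(MTBF+MTTR) = 25945/(25945+36.2) = 0.998607
A(star tracker) = MTBF/(MTBF+MTTR) = 11346/(11346+108.4) = 0.990536
Series availability: 0.998607 × 0.990536 = 0.9892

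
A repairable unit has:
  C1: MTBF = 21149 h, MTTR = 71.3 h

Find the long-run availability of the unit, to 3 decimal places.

0.997

A(C1) = MTBF/(MTBF+MTTR) = 21149/(21149+71.3) = 0.997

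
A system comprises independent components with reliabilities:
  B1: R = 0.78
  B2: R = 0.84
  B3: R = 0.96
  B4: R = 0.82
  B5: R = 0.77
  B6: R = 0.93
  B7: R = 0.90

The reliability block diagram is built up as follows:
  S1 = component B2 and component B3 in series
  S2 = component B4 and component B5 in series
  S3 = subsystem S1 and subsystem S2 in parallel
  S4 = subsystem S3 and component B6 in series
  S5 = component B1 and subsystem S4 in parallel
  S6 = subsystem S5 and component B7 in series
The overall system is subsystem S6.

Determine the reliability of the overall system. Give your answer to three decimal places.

0.873

Series (B2 and B3): 0.84000 × 0.96000 = 0.80640
Series (B4 and B5): 0.82000 × 0.77000 = 0.63140
Parallel ([0.80640] and [0.63140]): 1 − (1 − 0.80640)(1 − 0.63140) = 0.92864
Series ([0.92864] and B6): 0.92864 × 0.93000 = 0.86364
Parallel (B1 and [0.86364]): 1 − (1 − 0.78000)(1 − 0.86364) = 0.97000
Series ([0.97000] and B7): 0.97000 × 0.90000 = 0.873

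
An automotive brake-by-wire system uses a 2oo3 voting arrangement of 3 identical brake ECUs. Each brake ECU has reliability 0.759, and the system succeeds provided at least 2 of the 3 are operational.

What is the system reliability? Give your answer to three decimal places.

0.854

R = Σ_{i=2}^{3} C(3,i) p^i (1−p)^{3−i} with p = 0.759
C(3,2)·0.759^2·0.241^1 = 0.41651
C(3,3)·0.759^3·0.241^0 = 0.43725
Sum = 0.854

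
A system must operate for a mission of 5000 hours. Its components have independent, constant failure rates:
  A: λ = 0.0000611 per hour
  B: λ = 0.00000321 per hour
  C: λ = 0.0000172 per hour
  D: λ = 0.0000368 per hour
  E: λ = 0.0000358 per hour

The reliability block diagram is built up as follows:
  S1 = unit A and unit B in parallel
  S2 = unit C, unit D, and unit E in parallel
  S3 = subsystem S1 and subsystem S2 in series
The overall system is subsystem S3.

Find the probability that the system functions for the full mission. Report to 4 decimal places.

0.9935

R(A) = exp(−0.0000611 × 5000) = 0.736755
R(B) = exp(−0.00000321 × 5000) = 0.984078
R(C) = exp(−0.0000172 × 5000) = 0.917594
R(D) = exp(−0.0000368 × 5000) = 0.831936
R(E) = exp(−0.0000358 × 5000) = 0.836106
Parallel (A and B): 1 − (1 − 0.736755)(1 − 0.984078) = 0.995809
Parallel (C, D, and E): 1 − (1 − 0.917594)(1 − 0.831936)(1 − 0.836106) = 0.997730
Series ([0.995809] and [0.997730]): 0.995809 × 0.997730 = 0.9935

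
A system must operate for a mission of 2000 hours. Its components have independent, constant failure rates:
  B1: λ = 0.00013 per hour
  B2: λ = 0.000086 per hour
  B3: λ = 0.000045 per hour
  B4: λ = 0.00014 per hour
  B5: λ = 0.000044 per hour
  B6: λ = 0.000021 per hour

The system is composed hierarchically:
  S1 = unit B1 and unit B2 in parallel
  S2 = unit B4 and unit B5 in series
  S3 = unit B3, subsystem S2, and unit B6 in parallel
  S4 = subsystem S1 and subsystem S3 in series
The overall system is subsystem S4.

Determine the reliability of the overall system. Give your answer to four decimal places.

0.9628

R(B1) = exp(−0.00013 × 2000) = 0.771052
R(B2) = exp(−0.000086 × 2000) = 0.841979
R(B3) = exp(−0.000045 × 2000) = 0.913931
R(B4) = exp(−0.00014 × 2000) = 0.755784
R(B5) = exp(−0.000044 × 2000) = 0.915761
R(B6) = exp(−0.000021 × 2000) = 0.958870
Parallel (B1 and B2): 1 − (1 − 0.771052)(1 − 0.841979) = 0.963821
Series (B4 and B5): 0.755784 × 0.915761 = 0.692118
Parallel (B3, [0.692118], and B6): 1 − (1 − 0.913931)(1 − 0.692118)(1 − 0.958870) = 0.998910
Series ([0.963821] and [0.998910]): 0.963821 × 0.998910 = 0.9628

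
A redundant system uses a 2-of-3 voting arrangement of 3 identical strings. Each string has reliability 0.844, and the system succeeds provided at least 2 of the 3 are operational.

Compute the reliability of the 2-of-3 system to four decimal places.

R = Σ_{i=2}^{3} C(3,i) p^i (1−p)^{3−i} with p = 0.844
C(3,2)·0.844^2·0.156^1 = 0.333373
C(3,3)·0.844^3·0.156^0 = 0.601212
Sum = 0.9346

0.9346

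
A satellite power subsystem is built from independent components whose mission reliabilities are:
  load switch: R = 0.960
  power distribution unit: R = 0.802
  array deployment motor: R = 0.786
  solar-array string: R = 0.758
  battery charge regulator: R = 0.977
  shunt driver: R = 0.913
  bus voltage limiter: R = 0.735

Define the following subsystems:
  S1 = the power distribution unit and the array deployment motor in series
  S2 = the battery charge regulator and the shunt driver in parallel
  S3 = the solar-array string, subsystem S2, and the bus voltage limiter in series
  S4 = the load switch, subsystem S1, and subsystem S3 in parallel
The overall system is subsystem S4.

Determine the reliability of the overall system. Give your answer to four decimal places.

0.9934

Series (power distribution unit and array deployment motor): 0.802000 × 0.786000 = 0.630372
Parallel (battery charge regulator and shunt driver): 1 − (1 − 0.977000)(1 − 0.913000) = 0.997999
Series (solar-array string, [0.997999], and bus voltage limiter): 0.758000 × 0.997999 × 0.735000 = 0.556015
Parallel (load switch, [0.630372], and [0.556015]): 1 − (1 − 0.960000)(1 − 0.630372)(1 − 0.556015) = 0.9934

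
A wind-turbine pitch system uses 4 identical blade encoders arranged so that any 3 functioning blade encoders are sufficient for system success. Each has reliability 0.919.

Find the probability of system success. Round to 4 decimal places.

0.9648

R = Σ_{i=3}^{4} C(4,i) p^i (1−p)^{4−i} with p = 0.919
C(4,3)·0.919^3·0.081^1 = 0.251473
C(4,4)·0.919^4·0.081^0 = 0.713283
Sum = 0.9648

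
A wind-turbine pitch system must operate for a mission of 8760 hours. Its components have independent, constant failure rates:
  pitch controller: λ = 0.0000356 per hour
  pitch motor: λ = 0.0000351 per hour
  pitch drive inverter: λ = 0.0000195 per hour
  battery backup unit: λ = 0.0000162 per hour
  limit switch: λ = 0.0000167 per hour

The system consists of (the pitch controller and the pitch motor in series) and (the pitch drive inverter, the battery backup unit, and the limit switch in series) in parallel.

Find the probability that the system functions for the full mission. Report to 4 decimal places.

R(pitch controller) = exp(−0.0000356 × 8760) = 0.732087
R(pitch motor) = exp(−0.0000351 × 8760) = 0.735301
R(pitch drive inverter) = exp(−0.0000195 × 8760) = 0.842973
R(battery backup unit) = exp(−0.0000162 × 8760) = 0.867698
R(limit switch) = exp(−0.0000167 × 8760) = 0.863905
Series (pitch controller and pitch motor): 0.732087 × 0.735301 = 0.538304
Series (pitch drive inverter, battery backup unit, and limit switch): 0.842973 × 0.867698 × 0.863905 = 0.631900
Parallel ([0.538304] and [0.631900]): 1 − (1 − 0.538304)(1 − 0.631900) = 0.8300

0.8300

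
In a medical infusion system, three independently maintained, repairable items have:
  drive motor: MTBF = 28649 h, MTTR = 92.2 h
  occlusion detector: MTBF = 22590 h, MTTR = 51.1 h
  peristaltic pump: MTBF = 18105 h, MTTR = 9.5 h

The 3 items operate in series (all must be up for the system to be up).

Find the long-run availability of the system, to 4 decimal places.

A(drive motor) = MTBF/(MTBF+MTTR) = 28649/(28649+92.2) = 0.996792
A(occlusion detector) = MTBF/(MTBF+MTTR) = 22590/(22590+51.1) = 0.997743
A(peristaltic pump) = MTBF/(MTBF+MTTR) = 18105/(18105+9.5) = 0.999476
Series availability: 0.996792 × 0.997743 × 0.999476 = 0.9940

0.9940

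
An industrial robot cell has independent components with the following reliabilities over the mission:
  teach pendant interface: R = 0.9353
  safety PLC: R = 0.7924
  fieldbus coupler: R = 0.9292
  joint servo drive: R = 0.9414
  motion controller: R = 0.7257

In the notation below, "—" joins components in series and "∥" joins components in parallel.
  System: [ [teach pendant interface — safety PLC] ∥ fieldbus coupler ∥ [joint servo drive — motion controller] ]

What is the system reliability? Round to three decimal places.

Series (teach pendant interface and safety PLC): 0.93530 × 0.79240 = 0.74113
Series (joint servo drive and motion controller): 0.94140 × 0.72570 = 0.68317
Parallel ([0.74113], fieldbus coupler, and [0.68317]): 1 − (1 − 0.74113)(1 − 0.92920)(1 − 0.68317) = 0.994

0.994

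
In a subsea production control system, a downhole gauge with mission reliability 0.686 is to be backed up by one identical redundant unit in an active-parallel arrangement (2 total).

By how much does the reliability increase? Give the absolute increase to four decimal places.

R_before = 0.686
R_after = 1 − (1 − 0.686)^2 = 0.9014
ΔR = 0.9014 − 0.686 = 0.2154

0.2154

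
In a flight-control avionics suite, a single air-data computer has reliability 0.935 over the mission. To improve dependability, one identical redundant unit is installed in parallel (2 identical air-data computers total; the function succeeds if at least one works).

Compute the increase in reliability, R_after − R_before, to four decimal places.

R_before = 0.935
R_after = 1 − (1 − 0.935)^2 = 0.9958
ΔR = 0.9958 − 0.935 = 0.0608

0.0608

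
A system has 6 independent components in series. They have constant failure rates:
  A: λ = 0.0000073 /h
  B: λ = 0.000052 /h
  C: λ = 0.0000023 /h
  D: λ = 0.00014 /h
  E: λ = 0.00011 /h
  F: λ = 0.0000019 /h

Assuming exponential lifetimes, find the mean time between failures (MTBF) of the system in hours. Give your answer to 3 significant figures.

3190

Series of exponential components: λ_sys = Σ λ_i
λ_sys = 0.0000073 + 0.000052 + 0.0000023 + 0.00014 + 0.00011 + 0.0000019 = 3.1350e-04 /h
MTBF = 1 / λ_sys = 3190 h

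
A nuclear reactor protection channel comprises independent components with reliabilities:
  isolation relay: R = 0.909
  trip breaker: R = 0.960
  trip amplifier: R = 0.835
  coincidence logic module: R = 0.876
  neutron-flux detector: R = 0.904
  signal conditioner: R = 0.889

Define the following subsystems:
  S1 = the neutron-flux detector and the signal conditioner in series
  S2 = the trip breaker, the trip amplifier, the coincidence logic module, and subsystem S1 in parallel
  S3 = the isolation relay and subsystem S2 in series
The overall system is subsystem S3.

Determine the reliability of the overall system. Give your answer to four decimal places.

Series (neutron-flux detector and signal conditioner): 0.904000 × 0.889000 = 0.803656
Parallel (trip breaker, trip amplifier, coincidence logic module, and [0.803656]): 1 − (1 − 0.960000)(1 − 0.835000)(1 − 0.876000)(1 − 0.803656) = 0.999839
Series (isolation relay and [0.999839]): 0.909000 × 0.999839 = 0.9089

0.9089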